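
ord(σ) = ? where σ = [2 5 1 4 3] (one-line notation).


Cycle decomposition: (1 2 5 3)
Cycle lengths: 4
Order = lcm(4) = 4

ord(σ) = 4


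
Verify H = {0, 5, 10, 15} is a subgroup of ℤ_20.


Subgroup test for H = {0, 5, 10, 15} in (ℤ_20, +):
(1) 0 ∈ H? Yes
(2) Closure: for all a,b ∈ H, (a+b) mod 20 ∈ H? Yes
(3) Inverses: for all a ∈ H, -a mod 20 ∈ H? Yes

Yes, H is a subgroup of ℤ_20


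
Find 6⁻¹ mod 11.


Use the extended Euclidean algorithm to write 1 = 6·s + 11·t; then s mod 11 is the inverse.
Euclidean algorithm:
  6 = 0·11 + 6
  11 = 1·6 + 5
  6 = 1·5 + 1
  5 = 5·1 + 0
gcd(6,11) = 1
Back-substitution gives: 6·(2) + 11·(-1) = 1
So 6⁻¹ ≡ 2 ≡ 2 (mod 11)
Check: 6 × 2 = 12 ≡ 1 (mod 11) ✓

6⁻¹ ≡ 2 (mod 11)


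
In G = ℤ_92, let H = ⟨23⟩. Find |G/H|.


|⟨23⟩| = n / gcd(23, 92) = 92 / 23 = 4
H is normal (ℤ_92 is abelian).
|G/H| = |G| / |H| = 92 / 4 = 23

|G/H| = 23


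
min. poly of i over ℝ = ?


i satisfies x² + 1 = 0, irreducible over ℝ

Minimal polynomial: x² + 1


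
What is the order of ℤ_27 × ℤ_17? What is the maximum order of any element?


|ℤ_27 × ℤ_17| = 27 × 17 = 459
Max element order = lcm(27,17) = 459
Cyclic? Yes (gcd=1)

|ℤ_27×ℤ_17| = 459, max element order = 459


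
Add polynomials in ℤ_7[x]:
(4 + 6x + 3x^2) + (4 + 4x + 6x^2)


Add coefficients mod 7:
x^0: 4 + 4 = 1 (mod 7)
x^1: 6 + 4 = 3 (mod 7)
x^2: 3 + 6 = 2 (mod 7)
Result: 1 + 3x + 2x^2

f + g = 1 + 3x + 2x^2


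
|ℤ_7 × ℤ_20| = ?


|A × B| = |A| · |B|
|ℤ_7 × ℤ_20| = 7 × 20 = 140

|ℤ_7 × ℤ_20| = 140


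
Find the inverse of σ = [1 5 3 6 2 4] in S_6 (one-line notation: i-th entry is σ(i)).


To find σ⁻¹, swap domain and range:
σ(1) = 1 → σ⁻¹(1) = 1
σ(2) = 5 → σ⁻¹(5) = 2
σ(3) = 3 → σ⁻¹(3) = 3
σ(4) = 6 → σ⁻¹(6) = 4
σ(5) = 2 → σ⁻¹(2) = 5
σ(6) = 4 → σ⁻¹(4) = 6

σ⁻¹ = [1 5 3 6 2 4]


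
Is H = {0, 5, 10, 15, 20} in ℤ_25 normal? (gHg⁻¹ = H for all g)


H = {0, 5, 10, 15, 20} in ℤ_25
ℤ_25 is abelian; every subgroup of an abelian group is normal

Yes, normal subgroup


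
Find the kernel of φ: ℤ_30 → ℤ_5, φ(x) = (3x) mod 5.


Kernel = preimage of identity
ker(φ) = {x ∈ ℤ_30 : 3x ≡ 0 (mod 5)}. Since 5 | 30, φ is well-defined. The kernel is the cyclic subgroup ⟨5⟩ of ℤ_30 (order 6), i.e. {0, 5, 10, 15, 20, 25}

ker(φ) = {0, 5, 10, 15, 20, 25}


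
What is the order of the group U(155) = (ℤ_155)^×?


U(n) is the group of units mod n; |U(n)| = φ(n)
|U(155)| = φ(155) = 120

|U(155) = (ℤ_155)^×| = 120


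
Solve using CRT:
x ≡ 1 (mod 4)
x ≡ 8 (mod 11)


m₁ = 4, m₂ = 11, gcd = 1, so CRT applies. M = m₁·m₂ = 44
Let M₁ = M/m₁ = 11, M₂ = M/m₂ = 4
Find y₁ ≡ M₁⁻¹ (mod m₁): 11⁻¹ ≡ 3 (mod 4)
Find y₂ ≡ M₂⁻¹ (mod m₂): 4⁻¹ ≡ 3 (mod 11)
x = a₁·M₁·y₁ + a₂·M₂·y₂ = 1·11·3 + 8·4·3 = 129
Reduce mod 44: x ≡ 41
Check: 41 mod 4 = 1 ✓, 41 mod 11 = 8 ✓

x ≡ 41 (mod 44)


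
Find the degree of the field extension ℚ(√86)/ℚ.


√86 has minimal polynomial x² - 86 (irreducible over ℚ since 86 is squarefree)

[ℚ(√86)/ℚ] = 2


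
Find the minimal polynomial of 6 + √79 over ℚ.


Let α = 6 + √79. Then α - 6 = √79, so (α - 6)² = 79, giving α² - 12α - 43 = 0. Degree 2 and α ∉ ℚ, so this is the minimal polynomial.

Minimal polynomial: x² - 12x - 43


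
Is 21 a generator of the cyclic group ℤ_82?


g generates ℤ_n iff gcd(g, n) = 1
gcd(21, 82) = 1
Since gcd = 1, 21 is a generator.

Yes, 21 generates ℤ_82


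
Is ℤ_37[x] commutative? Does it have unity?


ℤ_37 is a field (n prime), so ℤ_37[x] is a commutative integral domain with unity
Commutative: Yes
Integral domain: Yes
Has unity: Yes

ℤ_37[x]: Commutative=Yes, Unity=Yes


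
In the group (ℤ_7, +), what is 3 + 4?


Operation: addition mod 7
3 + 4 = (a + b) mod 7 with a = 3, b = 4

3 + 4 = 0


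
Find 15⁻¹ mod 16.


Use the extended Euclidean algorithm to write 1 = 15·s + 16·t; then s mod 16 is the inverse.
Euclidean algorithm:
  15 = 0·16 + 15
  16 = 1·15 + 1
  15 = 15·1 + 0
gcd(15,16) = 1
Back-substitution gives: 15·(-1) + 16·(1) = 1
So 15⁻¹ ≡ -1 ≡ 15 (mod 16)
Check: 15 × 15 = 225 ≡ 1 (mod 16) ✓

15⁻¹ ≡ 15 (mod 16)


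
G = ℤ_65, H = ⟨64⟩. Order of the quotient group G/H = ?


|⟨64⟩| = n / gcd(64, 65) = 65 / 1 = 65
H is normal (ℤ_65 is abelian).
|G/H| = |G| / |H| = 65 / 65 = 1

|G/H| = 1


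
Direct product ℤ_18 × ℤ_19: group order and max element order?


|ℤ_18 × ℤ_19| = 18 × 19 = 342
Max element order = lcm(18,19) = 342
Cyclic? Yes (gcd=1)

|ℤ_18×ℤ_19| = 342, max element order = 342


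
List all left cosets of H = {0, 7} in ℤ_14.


H = {0, 7}, |H| = 2
Number of cosets = |G|/|H| = 14/2 = 7
0 + H = {0, 7}
1 + H = {1, 8}
2 + H = {2, 9}
3 + H = {3, 10}
4 + H = {4, 11}
5 + H = {5, 12}
6 + H = {6, 13}

Cosets: 0+H={0,7}; 1+H={1,8}; 2+H={2,9}; 3+H={3,10}; 4+H={4,11}; 5+H={5,12}; 6+H={6,13}


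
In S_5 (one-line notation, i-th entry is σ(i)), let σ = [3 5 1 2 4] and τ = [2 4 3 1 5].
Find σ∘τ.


σ∘τ: apply τ first, then σ
1 →τ 2 →σ 5
2 →τ 4 →σ 2
3 →τ 3 →σ 1
4 →τ 1 →σ 3
5 →τ 5 →σ 4

σ∘τ = [5 2 1 3 4]


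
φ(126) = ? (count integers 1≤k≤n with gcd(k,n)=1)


Factor n: 126 = 2 × 3^2 × 7
φ(n) = n · ∏(1 - 1/p) over distinct primes p | n
φ(126) = 126 · (1 - 1/2) · (1 - 1/3) · (1 - 1/7) = 36

φ(126) = 36


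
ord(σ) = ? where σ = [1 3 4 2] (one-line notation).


Cycle decomposition: (2 3 4)
Cycle lengths: 3
Order = lcm(3) = 3

ord(σ) = 3


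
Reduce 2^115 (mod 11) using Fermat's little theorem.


Fermat's little theorem: if p is prime and gcd(a,p)=1, then a^(p-1) ≡ 1 (mod p)
p = 11 is prime, gcd(2,11) = 1
Reduce exponent: 115 mod 10 = 5
So 2^115 ≡ 2^5 (mod 11)
2^5 mod 11 = 10

2^115 ≡ 10 (mod 11)


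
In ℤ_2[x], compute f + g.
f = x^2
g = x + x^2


Add coefficients mod 2:
x^0: 0 + 0 = 0 (mod 2)
x^1: 0 + 1 = 1 (mod 2)
x^2: 1 + 1 = 0 (mod 2)
Result: x

f + g = x


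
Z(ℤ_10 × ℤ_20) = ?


Z(G) = {g ∈ G | gx = xg for all x ∈ G}
Direct product of abelian groups is abelian, so Z(G) = G

Z(ℤ_10 × ℤ_20) = ℤ_10 × ℤ_20


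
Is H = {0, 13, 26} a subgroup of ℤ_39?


Subgroup test for H = {0, 13, 26} in (ℤ_39, +):
(1) 0 ∈ H? Yes
(2) Closure: for all a,b ∈ H, (a+b) mod 39 ∈ H? Yes
(3) Inverses: for all a ∈ H, -a mod 39 ∈ H? Yes

Yes, H is a subgroup of ℤ_39


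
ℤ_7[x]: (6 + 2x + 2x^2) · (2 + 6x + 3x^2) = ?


Expand and collect like terms; reduce coefficients mod 7:
x^0: 6·2 = 12 ≡ 5 (mod 7)
x^1: 6·6 + 2·2 = 40 ≡ 5 (mod 7)
x^2: 6·3 + 2·6 + 2·2 = 34 ≡ 6 (mod 7)
x^3: 2·3 + 2·6 = 18 ≡ 4 (mod 7)
x^4: 2·3 = 6 ≡ 6 (mod 7)
Result: 5 + 5x + 6x^2 + 4x^3 + 6x^4

f · g = 5 + 5x + 6x^2 + 4x^3 + 6x^4


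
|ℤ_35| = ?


ℤ_n has n elements.

|ℤ_35| = 35


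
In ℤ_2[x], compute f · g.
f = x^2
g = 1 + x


Expand and collect like terms; reduce coefficients mod 2:
x^0: 0·1 = 0 ≡ 0 (mod 2)
x^1: 0·1 + 0·1 = 0 ≡ 0 (mod 2)
x^2: 0·1 + 1·1 = 1 ≡ 1 (mod 2)
x^3: 1·1 = 1 ≡ 1 (mod 2)
Result: x^2 + x^3

f · g = x^2 + x^3


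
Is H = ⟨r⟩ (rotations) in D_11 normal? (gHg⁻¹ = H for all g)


H = ⟨r⟩ (rotations) in D_11
The rotation subgroup ⟨r⟩ has index 2 in D_11, so it is normal

Yes, normal subgroup


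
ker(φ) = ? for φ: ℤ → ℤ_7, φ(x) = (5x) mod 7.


Kernel = preimage of identity
ker(φ) = {x ∈ ℤ : 5x ≡ 0 (mod 7)}. gcd(5,7) = 1, so 5x ≡ 0 (mod 7) ⟺ x ≡ 0 (mod 7/1 = 7). Hence ker(φ) = 7ℤ

ker(φ) = 7ℤ


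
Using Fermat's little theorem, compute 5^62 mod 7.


Fermat's little theorem: if p is prime and gcd(a,p)=1, then a^(p-1) ≡ 1 (mod p)
p = 7 is prime, gcd(5,7) = 1
Reduce exponent: 62 mod 6 = 2
So 5^62 ≡ 5^2 (mod 7)
5^2 mod 7 = 4

5^62 ≡ 4 (mod 7)


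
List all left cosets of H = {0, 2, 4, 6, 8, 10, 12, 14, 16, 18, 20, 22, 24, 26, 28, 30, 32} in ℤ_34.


H = {0, 2, 4, 6, 8, 10, 12, 14, 16, 18, 20, 22, 24, 26, 28, 30, 32}, |H| = 17
Number of cosets = |G|/|H| = 34/17 = 2
0 + H = {0, 2, 4, 6, 8, 10, 12, 14, 16, 18, 20, 22, 24, 26, 28, 30, 32}
1 + H = {1, 3, 5, 7, 9, 11, 13, 15, 17, 19, 21, 23, 25, 27, 29, 31, 33}

Cosets: 0+H={0,2,4,6,8,10,12,14,16,18,20,22,24,26,28,30,32}; 1+H={1,3,5,7,9,11,13,15,17,19,21,23,25,27,29,31,33}


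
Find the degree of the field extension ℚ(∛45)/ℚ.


∛45 has minimal polynomial x³ - 45 (irreducible over ℚ since 45 is not a perfect cube)

[ℚ(∛45)/ℚ] = 3


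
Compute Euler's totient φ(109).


Factor n: 109 = 109
φ(n) = n · ∏(1 - 1/p) over distinct primes p | n
φ(109) = 109 · (1 - 1/109) = 108

φ(109) = 108


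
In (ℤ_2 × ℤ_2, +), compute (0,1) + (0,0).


Operation: componentwise addition mod (2, 2)
(0,1) + (0,0) = ((a₁+b₁) mod 2, (a₂+b₂) mod 2) with a = (0,1), b = (0,0)

(0,1) + (0,0) = (0,1)


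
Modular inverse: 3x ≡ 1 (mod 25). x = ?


Use the extended Euclidean algorithm to write 1 = 3·s + 25·t; then s mod 25 is the inverse.
Euclidean algorithm:
  3 = 0·25 + 3
  25 = 8·3 + 1
  3 = 3·1 + 0
gcd(3,25) = 1
Back-substitution gives: 3·(-8) + 25·(1) = 1
So 3⁻¹ ≡ -8 ≡ 17 (mod 25)
Check: 3 × 17 = 51 ≡ 1 (mod 25) ✓

3⁻¹ ≡ 17 (mod 25)


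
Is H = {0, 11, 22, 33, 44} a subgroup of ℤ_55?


Subgroup test for H = {0, 11, 22, 33, 44} in (ℤ_55, +):
(1) 0 ∈ H? Yes
(2) Closure: for all a,b ∈ H, (a+b) mod 55 ∈ H? Yes
(3) Inverses: for all a ∈ H, -a mod 55 ∈ H? Yes

Yes, H is a subgroup of ℤ_55


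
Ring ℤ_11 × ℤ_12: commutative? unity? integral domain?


Direct product ring; commutative with unity (1,1); but (1,0)·(0,1) = (0,0) gives zero divisors, so not an integral domain
Commutative: Yes
Integral domain: No
Has unity: Yes

ℤ_11 × ℤ_12: Commutative=Yes, Unity=Yes


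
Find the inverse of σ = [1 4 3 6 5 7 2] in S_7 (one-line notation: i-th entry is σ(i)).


To find σ⁻¹, swap domain and range:
σ(1) = 1 → σ⁻¹(1) = 1
σ(2) = 4 → σ⁻¹(4) = 2
σ(3) = 3 → σ⁻¹(3) = 3
σ(4) = 6 → σ⁻¹(6) = 4
σ(5) = 5 → σ⁻¹(5) = 5
σ(6) = 7 → σ⁻¹(7) = 6
σ(7) = 2 → σ⁻¹(2) = 7

σ⁻¹ = [1 7 3 2 5 4 6]


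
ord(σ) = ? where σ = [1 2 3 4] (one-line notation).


Cycle decomposition: identity (all elements fixed)
Order = 1 (identity has order 1)

ord(σ) = 1


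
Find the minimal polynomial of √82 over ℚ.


√82 satisfies x² - 82 = 0, irreducible over ℚ since 82 is squarefree

Minimal polynomial: x² - 82


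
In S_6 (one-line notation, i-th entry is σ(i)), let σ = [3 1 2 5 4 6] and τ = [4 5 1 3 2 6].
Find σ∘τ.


σ∘τ: apply τ first, then σ
1 →τ 4 →σ 5
2 →τ 5 →σ 4
3 →τ 1 →σ 3
4 →τ 3 →σ 2
5 →τ 2 →σ 1
6 →τ 6 →σ 6

σ∘τ = [5 4 3 2 1 6]


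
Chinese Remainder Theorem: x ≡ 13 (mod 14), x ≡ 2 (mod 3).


m₁ = 14, m₂ = 3, gcd = 1, so CRT applies. M = m₁·m₂ = 42
Let M₁ = M/m₁ = 3, M₂ = M/m₂ = 14
Find y₁ ≡ M₁⁻¹ (mod m₁): 3⁻¹ ≡ 5 (mod 14)
Find y₂ ≡ M₂⁻¹ (mod m₂): 14⁻¹ ≡ 2 (mod 3)
x = a₁·M₁·y₁ + a₂·M₂·y₂ = 13·3·5 + 2·14·2 = 251
Reduce mod 42: x ≡ 41
Check: 41 mod 14 = 13 ✓, 41 mod 3 = 2 ✓

x ≡ 41 (mod 42)


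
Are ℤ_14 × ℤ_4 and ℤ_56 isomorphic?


Comparing ℤ_14 × ℤ_4 and ℤ_56:
gcd(14,4) = 2 ≠ 1. Max element order in ℤ_14×ℤ_4 is lcm(14,4) = 28 < 56, so it has no element of order 56

No, ℤ_14 × ℤ_4 ≇ ℤ_56


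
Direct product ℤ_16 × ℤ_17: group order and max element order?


|ℤ_16 × ℤ_17| = 16 × 17 = 272
Max element order = lcm(16,17) = 272
Cyclic? Yes (gcd=1)

|ℤ_16×ℤ_17| = 272, max element order = 272


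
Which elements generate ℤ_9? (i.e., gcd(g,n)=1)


g generates ℤ_n iff gcd(g,n) = 1
Checking each g ∈ {1,...,8}:
gcd(1,9) = 1
gcd(2,9) = 1
gcd(3,9) = 3
gcd(4,9) = 1
gcd(5,9) = 1
gcd(6,9) = 3
gcd(7,9) = 1
gcd(8,9) = 1
Generators: {1, 2, 4, 5, 7, 8}
Number of generators = φ(9) = 6

Generators of ℤ_9 = {1, 2, 4, 5, 7, 8}


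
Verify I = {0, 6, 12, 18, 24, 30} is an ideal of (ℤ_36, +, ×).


Check ideal conditions for I = {0, 6, 12, 18, 24, 30} in ℤ_36:
(1) I is an additive subgroup? Yes
(2) For r ∈ ℤ_36 and a ∈ I: r·a ∈ I? Yes

Yes, I is an ideal of ℤ_36


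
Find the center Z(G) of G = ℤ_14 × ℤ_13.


Z(G) = {g ∈ G | gx = xg for all x ∈ G}
Direct product of abelian groups is abelian, so Z(G) = G

Z(ℤ_14 × ℤ_13) = ℤ_14 × ℤ_13


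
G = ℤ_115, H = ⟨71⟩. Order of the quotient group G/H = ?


|⟨71⟩| = n / gcd(71, 115) = 115 / 1 = 115
H is normal (ℤ_115 is abelian).
|G/H| = |G| / |H| = 115 / 115 = 1

|G/H| = 1


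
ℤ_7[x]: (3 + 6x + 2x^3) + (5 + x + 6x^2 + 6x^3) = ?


Add coefficients mod 7:
x^0: 3 + 5 = 1 (mod 7)
x^1: 6 + 1 = 0 (mod 7)
x^2: 0 + 6 = 6 (mod 7)
x^3: 2 + 6 = 1 (mod 7)
Result: 1 + 6x^2 + x^3

f + g = 1 + 6x^2 + x^3


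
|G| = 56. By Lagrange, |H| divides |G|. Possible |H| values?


Lagrange's theorem: |H| divides |G|
|G| = 56
Divisors of 56: 1, 2, 4, 7, 8, 14, 28, 56

Possible subgroup orders: {1, 2, 4, 7, 8, 14, 28, 56}


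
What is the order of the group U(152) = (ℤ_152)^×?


U(n) is the group of units mod n; |U(n)| = φ(n)
|U(152)| = φ(152) = 72

|U(152) = (ℤ_152)^×| = 72


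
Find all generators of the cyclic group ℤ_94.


g generates ℤ_n iff gcd(g,n) = 1
Prime factors of 94: 2, 47
Generators are g ∈ {1,...,93} not divisible by any of these primes.
Generators: {1, 3, 5, 7, 9, 11, 13, 15, 17, 19, 21, 23, 25, 27, 29, 31, 33, 35, 37, 39, 41, 43, 45, 49, 51, 53, 55, 57, 59, 61, 63, 65, 67, 69, 71, 73, 75, 77, 79, 81, 83, 85, 87, 89, 91, 93}
Number of generators = φ(94) = 46

Generators of ℤ_94 = {1, 3, 5, 7, 9, 11, 13, 15, 17, 19, 21, 23, 25, 27, 29, 31, 33, 35, 37, 39, 41, 43, 45, 49, 51, 53, 55, 57, 59, 61, 63, 65, 67, 69, 71, 73, 75, 77, 79, 81, 83, 85, 87, 89, 91, 93}


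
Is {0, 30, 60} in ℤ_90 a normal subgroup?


H = {0, 30, 60} in ℤ_90
ℤ_90 is abelian; every subgroup of an abelian group is normal

Yes, normal subgroup


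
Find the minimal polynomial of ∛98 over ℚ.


∛98 satisfies x³ - 98 = 0, irreducible over ℚ (no rational root; 98 is not a perfect cube)

Minimal polynomial: x³ - 98


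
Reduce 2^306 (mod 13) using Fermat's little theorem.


Fermat's little theorem: if p is prime and gcd(a,p)=1, then a^(p-1) ≡ 1 (mod p)
p = 13 is prime, gcd(2,13) = 1
Reduce exponent: 306 mod 12 = 6
So 2^306 ≡ 2^6 (mod 13)
2^6 mod 13 = 12

2^306 ≡ 12 (mod 13)


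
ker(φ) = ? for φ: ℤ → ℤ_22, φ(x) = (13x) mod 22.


Kernel = preimage of identity
ker(φ) = {x ∈ ℤ : 13x ≡ 0 (mod 22)}. gcd(13,22) = 1, so 13x ≡ 0 (mod 22) ⟺ x ≡ 0 (mod 22/1 = 22). Hence ker(φ) = 22ℤ

ker(φ) = 22ℤ


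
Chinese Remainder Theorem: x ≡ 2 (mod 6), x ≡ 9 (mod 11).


m₁ = 6, m₂ = 11, gcd = 1, so CRT applies. M = m₁·m₂ = 66
Let M₁ = M/m₁ = 11, M₂ = M/m₂ = 6
Find y₁ ≡ M₁⁻¹ (mod m₁): 11⁻¹ ≡ 5 (mod 6)
Find y₂ ≡ M₂⁻¹ (mod m₂): 6⁻¹ ≡ 2 (mod 11)
x = a₁·M₁·y₁ + a₂·M₂·y₂ = 2·11·5 + 9·6·2 = 218
Reduce mod 66: x ≡ 20
Check: 20 mod 6 = 2 ✓, 20 mod 11 = 9 ✓

x ≡ 20 (mod 66)


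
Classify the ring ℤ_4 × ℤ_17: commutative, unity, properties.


Direct product ring; commutative with unity (1,1); but (1,0)·(0,1) = (0,0) gives zero divisors, so not an integral domain
Commutative: Yes
Integral domain: No
Has unity: Yes

ℤ_4 × ℤ_17: Commutative=Yes, Unity=Yes


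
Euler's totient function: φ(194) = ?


Factor n: 194 = 2 × 97
φ(n) = n · ∏(1 - 1/p) over distinct primes p | n
φ(194) = 194 · (1 - 1/2) · (1 - 1/97) = 96

φ(194) = 96


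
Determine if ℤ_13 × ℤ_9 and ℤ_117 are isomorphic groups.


Comparing ℤ_13 × ℤ_9 and ℤ_117:
gcd(13,9) = 1, so ℤ_13 × ℤ_9 ≅ ℤ_117 (CRT)

Yes, ℤ_13 × ℤ_9 ≅ ℤ_117


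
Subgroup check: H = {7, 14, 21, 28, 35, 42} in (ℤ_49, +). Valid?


Subgroup test for H = {7, 14, 21, 28, 35, 42} in (ℤ_49, +):
(1) 0 ∈ H? No
(2) Closure: for all a,b ∈ H, (a+b) mod 49 ∈ H? No  [counterexample: 7 + 42 = 0 ∉ H]
(3) Inverses: for all a ∈ H, -a mod 49 ∈ H? Yes

No, H is not a subgroup of ℤ_49


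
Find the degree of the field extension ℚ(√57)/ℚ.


√57 has minimal polynomial x² - 57 (irreducible over ℚ since 57 is squarefree)

[ℚ(√57)/ℚ] = 2


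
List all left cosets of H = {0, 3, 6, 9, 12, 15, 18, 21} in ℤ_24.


H = {0, 3, 6, 9, 12, 15, 18, 21}, |H| = 8
Number of cosets = |G|/|H| = 24/8 = 3
0 + H = {0, 3, 6, 9, 12, 15, 18, 21}
1 + H = {1, 4, 7, 10, 13, 16, 19, 22}
2 + H = {2, 5, 8, 11, 14, 17, 20, 23}

Cosets: 0+H={0,3,6,9,12,15,18,21}; 1+H={1,4,7,10,13,16,19,22}; 2+H={2,5,8,11,14,17,20,23}


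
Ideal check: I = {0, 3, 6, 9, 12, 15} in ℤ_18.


Check ideal conditions for I = {0, 3, 6, 9, 12, 15} in ℤ_18:
(1) I is an additive subgroup? Yes
(2) For r ∈ ℤ_18 and a ∈ I: r·a ∈ I? Yes

Yes, I is an ideal of ℤ_18


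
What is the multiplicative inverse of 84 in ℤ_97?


Use the extended Euclidean algorithm to write 1 = 84·s + 97·t; then s mod 97 is the inverse.
Euclidean algorithm:
  84 = 0·97 + 84
  97 = 1·84 + 13
  84 = 6·13 + 6
  13 = 2·6 + 1
  6 = 6·1 + 0
gcd(84,97) = 1
Back-substitution gives: 84·(-15) + 97·(13) = 1
So 84⁻¹ ≡ -15 ≡ 82 (mod 97)
Check: 84 × 82 = 6888 ≡ 1 (mod 97) ✓

84⁻¹ ≡ 82 (mod 97)


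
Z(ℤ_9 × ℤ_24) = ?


Z(G) = {g ∈ G | gx = xg for all x ∈ G}
Direct product of abelian groups is abelian, so Z(G) = G

Z(ℤ_9 × ℤ_24) = ℤ_9 × ℤ_24


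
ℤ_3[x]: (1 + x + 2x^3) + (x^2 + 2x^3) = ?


Add coefficients mod 3:
x^0: 1 + 0 = 1 (mod 3)
x^1: 1 + 0 = 1 (mod 3)
x^2: 0 + 1 = 1 (mod 3)
x^3: 2 + 2 = 1 (mod 3)
Result: 1 + x + x^2 + x^3

f + g = 1 + x + x^2 + x^3


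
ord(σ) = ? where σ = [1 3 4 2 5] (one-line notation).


Cycle decomposition: (2 3 4)
Cycle lengths: 3
Order = lcm(3) = 3

ord(σ) = 3


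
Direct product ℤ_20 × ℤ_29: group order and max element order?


|ℤ_20 × ℤ_29| = 20 × 29 = 580
Max element order = lcm(20,29) = 580
Cyclic? Yes (gcd=1)

|ℤ_20×ℤ_29| = 580, max element order = 580


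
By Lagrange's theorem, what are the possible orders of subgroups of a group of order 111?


Lagrange's theorem: |H| divides |G|
|G| = 111
Divisors of 111: 1, 3, 37, 111

Possible subgroup orders: {1, 3, 37, 111}


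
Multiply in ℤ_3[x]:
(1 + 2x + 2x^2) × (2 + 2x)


Expand and collect like terms; reduce coefficients mod 3:
x^0: 1·2 = 2 ≡ 2 (mod 3)
x^1: 1·2 + 2·2 = 6 ≡ 0 (mod 3)
x^2: 2·2 + 2·2 = 8 ≡ 2 (mod 3)
x^3: 2·2 = 4 ≡ 1 (mod 3)
Result: 2 + 2x^2 + x^3

f · g = 2 + 2x^2 + x^3


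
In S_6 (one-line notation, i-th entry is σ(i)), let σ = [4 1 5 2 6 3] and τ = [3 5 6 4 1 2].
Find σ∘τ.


σ∘τ: apply τ first, then σ
1 →τ 3 →σ 5
2 →τ 5 →σ 6
3 →τ 6 →σ 3
4 →τ 4 →σ 2
5 →τ 1 →σ 4
6 →τ 2 →σ 1

σ∘τ = [5 6 3 2 4 1]


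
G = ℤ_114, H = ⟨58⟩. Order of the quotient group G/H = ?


|⟨58⟩| = n / gcd(58, 114) = 114 / 2 = 57
H is normal (ℤ_114 is abelian).
|G/H| = |G| / |H| = 114 / 57 = 2

|G/H| = 2


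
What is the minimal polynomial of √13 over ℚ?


√13 satisfies x² - 13 = 0, irreducible over ℚ since 13 is squarefree

Minimal polynomial: x² - 13


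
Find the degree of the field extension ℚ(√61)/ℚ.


√61 has minimal polynomial x² - 61 (irreducible over ℚ since 61 is squarefree)

[ℚ(√61)/ℚ] = 2


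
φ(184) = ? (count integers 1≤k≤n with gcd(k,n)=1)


Factor n: 184 = 2^3 × 23
φ(n) = n · ∏(1 - 1/p) over distinct primes p | n
φ(184) = 184 · (1 - 1/2) · (1 - 1/23) = 88

φ(184) = 88


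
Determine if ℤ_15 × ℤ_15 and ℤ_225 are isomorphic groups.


Comparing ℤ_15 × ℤ_15 and ℤ_225:
gcd(15,15) = 15 ≠ 1. Max element order in ℤ_15×ℤ_15 is lcm(15,15) = 15 < 225, so it has no element of order 225

No, ℤ_15 × ℤ_15 ≇ ℤ_225


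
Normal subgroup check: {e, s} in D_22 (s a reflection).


H = {e, s} in D_22 (s a reflection)
r·s·r⁻¹ = sr⁻² ≠ s for n ≥ 3, so {e, s} is not closed under conjugation

No, not a normal subgroup


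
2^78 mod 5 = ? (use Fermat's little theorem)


Fermat's little theorem: if p is prime and gcd(a,p)=1, then a^(p-1) ≡ 1 (mod p)
p = 5 is prime, gcd(2,5) = 1
Reduce exponent: 78 mod 4 = 2
So 2^78 ≡ 2^2 (mod 5)
2^2 mod 5 = 4

2^78 ≡ 4 (mod 5)


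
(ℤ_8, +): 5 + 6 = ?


Operation: addition mod 8
5 + 6 = (a + b) mod 8 with a = 5, b = 6

5 + 6 = 3


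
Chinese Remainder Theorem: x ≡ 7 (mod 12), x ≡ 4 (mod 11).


m₁ = 12, m₂ = 11, gcd = 1, so CRT applies. M = m₁·m₂ = 132
Let M₁ = M/m₁ = 11, M₂ = M/m₂ = 12
Find y₁ ≡ M₁⁻¹ (mod m₁): 11⁻¹ ≡ 11 (mod 12)
Find y₂ ≡ M₂⁻¹ (mod m₂): 12⁻¹ ≡ 1 (mod 11)
x = a₁·M₁·y₁ + a₂·M₂·y₂ = 7·11·11 + 4·12·1 = 895
Reduce mod 132: x ≡ 103
Check: 103 mod 12 = 7 ✓, 103 mod 11 = 4 ✓

x ≡ 103 (mod 132)


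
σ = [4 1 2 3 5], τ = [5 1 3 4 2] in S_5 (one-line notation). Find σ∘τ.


σ∘τ: apply τ first, then σ
1 →τ 5 →σ 5
2 →τ 1 →σ 4
3 →τ 3 →σ 2
4 →τ 4 →σ 3
5 →τ 2 →σ 1

σ∘τ = [5 4 2 3 1]


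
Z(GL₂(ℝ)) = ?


Z(G) = {g ∈ G | gx = xg for all x ∈ G}
Only scalar multiples of the identity commute with all invertible matrices

Z(GL₂(ℝ)) = {aI : a ∈ ℝ, a ≠ 0}


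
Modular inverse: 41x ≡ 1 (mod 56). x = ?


Use the extended Euclidean algorithm to write 1 = 41·s + 56·t; then s mod 56 is the inverse.
Euclidean algorithm:
  41 = 0·56 + 41
  56 = 1·41 + 15
  41 = 2·15 + 11
  15 = 1·11 + 4
  11 = 2·4 + 3
  4 = 1·3 + 1
  3 = 3·1 + 0
gcd(41,56) = 1
Back-substitution gives: 41·(-15) + 56·(11) = 1
So 41⁻¹ ≡ -15 ≡ 41 (mod 56)
Check: 41 × 41 = 1681 ≡ 1 (mod 56) ✓

41⁻¹ ≡ 41 (mod 56)


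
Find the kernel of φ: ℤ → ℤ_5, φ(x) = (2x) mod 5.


Kernel = preimage of identity
ker(φ) = {x ∈ ℤ : 2x ≡ 0 (mod 5)}. gcd(2,5) = 1, so 2x ≡ 0 (mod 5) ⟺ x ≡ 0 (mod 5/1 = 5). Hence ker(φ) = 5ℤ

ker(φ) = 5ℤ


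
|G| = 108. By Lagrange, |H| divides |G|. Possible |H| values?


Lagrange's theorem: |H| divides |G|
|G| = 108
Divisors of 108: 1, 2, 3, 4, 6, 9, 12, 18, 27, 36, 54, 108

Possible subgroup orders: {1, 2, 3, 4, 6, 9, 12, 18, 27, 36, 54, 108}


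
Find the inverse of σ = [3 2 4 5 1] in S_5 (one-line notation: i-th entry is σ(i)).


To find σ⁻¹, swap domain and range:
σ(1) = 3 → σ⁻¹(3) = 1
σ(2) = 2 → σ⁻¹(2) = 2
σ(3) = 4 → σ⁻¹(4) = 3
σ(4) = 5 → σ⁻¹(5) = 4
σ(5) = 1 → σ⁻¹(1) = 5

σ⁻¹ = [5 2 1 3 4]


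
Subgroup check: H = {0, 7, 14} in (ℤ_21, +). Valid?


Subgroup test for H = {0, 7, 14} in (ℤ_21, +):
(1) 0 ∈ H? Yes
(2) Closure: for all a,b ∈ H, (a+b) mod 21 ∈ H? Yes
(3) Inverses: for all a ∈ H, -a mod 21 ∈ H? Yes

Yes, H is a subgroup of ℤ_21


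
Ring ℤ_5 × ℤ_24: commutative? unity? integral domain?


Direct product ring; commutative with unity (1,1); but (1,0)·(0,1) = (0,0) gives zero divisors, so not an integral domain
Commutative: Yes
Integral domain: No
Has unity: Yes

ℤ_5 × ℤ_24: Commutative=Yes, Unity=Yes


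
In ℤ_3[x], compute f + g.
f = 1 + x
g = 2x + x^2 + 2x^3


Add coefficients mod 3:
x^0: 1 + 0 = 1 (mod 3)
x^1: 1 + 2 = 0 (mod 3)
x^2: 0 + 1 = 1 (mod 3)
x^3: 0 + 2 = 2 (mod 3)
Result: 1 + x^2 + 2x^3

f + g = 1 + x^2 + 2x^3


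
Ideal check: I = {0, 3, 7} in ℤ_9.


Check ideal conditions for I = {0, 3, 7} in ℤ_9:
(1) I is an additive subgroup? No
(2) For r ∈ ℤ_9 and a ∈ I: r·a ∈ I? No  [counterexample: r=2, a=3, r·a mod 9 = 6 ∉ I]

No, I is not an ideal of ℤ_9


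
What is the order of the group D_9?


|D_n| = 2n (n rotations and n reflections)
|D_9| = 2×9 = 18

|D_9| = 18


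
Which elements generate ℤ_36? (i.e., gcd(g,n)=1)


g generates ℤ_n iff gcd(g,n) = 1
Prime factors of 36: 2, 3
Generators are g ∈ {1,...,35} not divisible by any of these primes.
Generators: {1, 5, 7, 11, 13, 17, 19, 23, 25, 29, 31, 35}
Number of generators = φ(36) = 12

Generators of ℤ_36 = {1, 5, 7, 11, 13, 17, 19, 23, 25, 29, 31, 35}


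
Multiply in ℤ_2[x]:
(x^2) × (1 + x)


Expand and collect like terms; reduce coefficients mod 2:
x^0: 0·1 = 0 ≡ 0 (mod 2)
x^1: 0·1 + 0·1 = 0 ≡ 0 (mod 2)
x^2: 0·1 + 1·1 = 1 ≡ 1 (mod 2)
x^3: 1·1 = 1 ≡ 1 (mod 2)
Result: x^2 + x^3

f · g = x^2 + x^3


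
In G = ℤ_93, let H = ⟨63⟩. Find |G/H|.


|⟨63⟩| = n / gcd(63, 93) = 93 / 3 = 31
H is normal (ℤ_93 is abelian).
|G/H| = |G| / |H| = 93 / 31 = 3

|G/H| = 3


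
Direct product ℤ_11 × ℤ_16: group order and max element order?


|ℤ_11 × ℤ_16| = 11 × 16 = 176
Max element order = lcm(11,16) = 176
Cyclic? Yes (gcd=1)

|ℤ_11×ℤ_16| = 176, max element order = 176


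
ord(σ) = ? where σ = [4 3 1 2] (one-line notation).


Cycle decomposition: (1 4 2 3)
Cycle lengths: 4
Order = lcm(4) = 4

ord(σ) = 4


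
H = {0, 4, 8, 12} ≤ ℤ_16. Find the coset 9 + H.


9 + H = {9 + h (mod 16) : h ∈ H}
9+0=9, 9+4=13, 9+8=1, 9+12=5
9 + H = {1, 5, 9, 13} = 1 + H

9 + H = {1, 5, 9, 13}


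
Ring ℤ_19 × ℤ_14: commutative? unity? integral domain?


Direct product ring; commutative with unity (1,1); but (1,0)·(0,1) = (0,0) gives zero divisors, so not an integral domain
Commutative: Yes
Integral domain: No
Has unity: Yes

ℤ_19 × ℤ_14: Commutative=Yes, Unity=Yes


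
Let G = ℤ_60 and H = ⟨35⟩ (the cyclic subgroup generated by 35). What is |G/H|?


|⟨35⟩| = n / gcd(35, 60) = 60 / 5 = 12
H is normal (ℤ_60 is abelian).
|G/H| = |G| / |H| = 60 / 12 = 5

|G/H| = 5


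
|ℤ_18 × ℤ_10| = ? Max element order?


|ℤ_18 × ℤ_10| = 18 × 10 = 180
Max element order = lcm(18,10) = 90
Cyclic? No (gcd=2)

|ℤ_18×ℤ_10| = 180, max element order = 90


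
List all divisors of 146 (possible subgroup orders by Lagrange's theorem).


Lagrange's theorem: |H| divides |G|
|G| = 146
Divisors of 146: 1, 2, 73, 146

Possible subgroup orders: {1, 2, 73, 146}


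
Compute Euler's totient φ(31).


Factor n: 31 = 31
φ(n) = n · ∏(1 - 1/p) over distinct primes p | n
φ(31) = 31 · (1 - 1/31) = 30

φ(31) = 30


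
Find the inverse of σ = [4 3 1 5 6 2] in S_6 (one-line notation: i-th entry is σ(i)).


To find σ⁻¹, swap domain and range:
σ(1) = 4 → σ⁻¹(4) = 1
σ(2) = 3 → σ⁻¹(3) = 2
σ(3) = 1 → σ⁻¹(1) = 3
σ(4) = 5 → σ⁻¹(5) = 4
σ(5) = 6 → σ⁻¹(6) = 5
σ(6) = 2 → σ⁻¹(2) = 6

σ⁻¹ = [3 6 2 1 4 5]


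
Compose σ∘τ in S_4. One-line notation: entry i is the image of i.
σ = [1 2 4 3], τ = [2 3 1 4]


σ∘τ: apply τ first, then σ
1 →τ 2 →σ 2
2 →τ 3 →σ 4
3 →τ 1 →σ 1
4 →τ 4 →σ 3

σ∘τ = [2 4 1 3]


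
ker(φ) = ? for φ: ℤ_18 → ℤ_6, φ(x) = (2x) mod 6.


Kernel = preimage of identity
ker(φ) = {x ∈ ℤ_18 : 2x ≡ 0 (mod 6)}. Since 6 | 18, φ is well-defined. The kernel is the cyclic subgroup ⟨3⟩ of ℤ_18 (order 6), i.e. {0, 3, 6, 9, 12, 15}

ker(φ) = {0, 3, 6, 9, 12, 15}


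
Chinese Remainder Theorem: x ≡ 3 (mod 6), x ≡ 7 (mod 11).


m₁ = 6, m₂ = 11, gcd = 1, so CRT applies. M = m₁·m₂ = 66
Let M₁ = M/m₁ = 11, M₂ = M/m₂ = 6
Find y₁ ≡ M₁⁻¹ (mod m₁): 11⁻¹ ≡ 5 (mod 6)
Find y₂ ≡ M₂⁻¹ (mod m₂): 6⁻¹ ≡ 2 (mod 11)
x = a₁·M₁·y₁ + a₂·M₂·y₂ = 3·11·5 + 7·6·2 = 249
Reduce mod 66: x ≡ 51
Check: 51 mod 6 = 3 ✓, 51 mod 11 = 7 ✓

x ≡ 51 (mod 66)


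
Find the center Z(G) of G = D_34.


Z(G) = {g ∈ G | gx = xg for all x ∈ G}
For even n, Z(D_n) = {e, r^(n/2)}: the 180° rotation r^17 commutes with every reflection and rotation

Z(D_34) = {e, r^17}


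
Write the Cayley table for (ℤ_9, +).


Elements: {0, 1, 2, 3, 4, 5, 6, 7, 8}
Operation: addition mod 9
Entry (a, b) = (a + b) mod 9

Cayley table:
  | 0 | 1 | 2 | 3 | 4 | 5 | 6 | 7 | 8
0 | 0 | 1 | 2 | 3 | 4 | 5 | 6 | 7 | 8
1 | 1 | 2 | 3 | 4 | 5 | 6 | 7 | 8 | 0
2 | 2 | 3 | 4 | 5 | 6 | 7 | 8 | 0 | 1
3 | 3 | 4 | 5 | 6 | 7 | 8 | 0 | 1 | 2
4 | 4 | 5 | 6 | 7 | 8 | 0 | 1 | 2 | 3
5 | 5 | 6 | 7 | 8 | 0 | 1 | 2 | 3 | 4
6 | 6 | 7 | 8 | 0 | 1 | 2 | 3 | 4 | 5
7 | 7 | 8 | 0 | 1 | 2 | 3 | 4 | 5 | 6
8 | 8 | 0 | 1 | 2 | 3 | 4 | 5 | 6 | 7


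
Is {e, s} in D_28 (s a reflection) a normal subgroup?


H = {e, s} in D_28 (s a reflection)
r·s·r⁻¹ = sr⁻² ≠ s for n ≥ 3, so {e, s} is not closed under conjugation

No, not a normal subgroup


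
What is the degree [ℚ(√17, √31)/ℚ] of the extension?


[ℚ(√17,√31):ℚ] = [ℚ(√17,√31):ℚ(√17)]·[ℚ(√17):ℚ] = 2·2 = 4

[ℚ(√17, √31)/ℚ] = 4


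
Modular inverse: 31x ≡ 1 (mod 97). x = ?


Use the extended Euclidean algorithm to write 1 = 31·s + 97·t; then s mod 97 is the inverse.
Euclidean algorithm:
  31 = 0·97 + 31
  97 = 3·31 + 4
  31 = 7·4 + 3
  4 = 1·3 + 1
  3 = 3·1 + 0
gcd(31,97) = 1
Back-substitution gives: 31·(-25) + 97·(8) = 1
So 31⁻¹ ≡ -25 ≡ 72 (mod 97)
Check: 31 × 72 = 2232 ≡ 1 (mod 97) ✓

31⁻¹ ≡ 72 (mod 97)


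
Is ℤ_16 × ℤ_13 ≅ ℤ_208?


Comparing ℤ_16 × ℤ_13 and ℤ_208:
gcd(16,13) = 1, so ℤ_16 × ℤ_13 ≅ ℤ_208 (CRT)

Yes, ℤ_16 × ℤ_13 ≅ ℤ_208


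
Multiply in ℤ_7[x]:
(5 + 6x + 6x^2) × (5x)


Expand and collect like terms; reduce coefficients mod 7:
x^0: 5·0 = 0 ≡ 0 (mod 7)
x^1: 5·5 + 6·0 = 25 ≡ 4 (mod 7)
x^2: 6·5 + 6·0 = 30 ≡ 2 (mod 7)
x^3: 6·5 = 30 ≡ 2 (mod 7)
Result: 4x + 2x^2 + 2x^3

f · g = 4x + 2x^2 + 2x^3


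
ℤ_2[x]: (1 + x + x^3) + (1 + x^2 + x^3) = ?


Add coefficients mod 2:
x^0: 1 + 1 = 0 (mod 2)
x^1: 1 + 0 = 1 (mod 2)
x^2: 0 + 1 = 1 (mod 2)
x^3: 1 + 1 = 0 (mod 2)
Result: x + x^2

f + g = x + x^2


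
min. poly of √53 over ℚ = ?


√53 satisfies x² - 53 = 0, irreducible over ℚ since 53 is squarefree

Minimal polynomial: x² - 53


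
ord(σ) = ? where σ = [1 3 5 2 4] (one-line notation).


Cycle decomposition: (2 3 5 4)
Cycle lengths: 4
Order = lcm(4) = 4

ord(σ) = 4


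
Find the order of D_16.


|D_n| = 2n (n rotations and n reflections)
|D_16| = 2×16 = 32

|D_16| = 32


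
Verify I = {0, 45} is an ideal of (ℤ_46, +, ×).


Check ideal conditions for I = {0, 45} in ℤ_46:
(1) I is an additive subgroup? No
(2) For r ∈ ℤ_46 and a ∈ I: r·a ∈ I? No  [counterexample: r=2, a=45, r·a mod 46 = 44 ∉ I]

No, I is not an ideal of ℤ_46


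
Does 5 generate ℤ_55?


g generates ℤ_n iff gcd(g, n) = 1
gcd(5, 55) = 5
Since gcd = 5 ≠ 1, ⟨5⟩ has order 11 < 55, so 5 is not a generator.

No, 5 does not generate ℤ_55


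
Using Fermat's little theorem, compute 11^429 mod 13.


Fermat's little theorem: if p is prime and gcd(a,p)=1, then a^(p-1) ≡ 1 (mod p)
p = 13 is prime, gcd(11,13) = 1
Reduce exponent: 429 mod 12 = 9
So 11^429 ≡ 11^9 (mod 13)
11^9 mod 13 = 8

11^429 ≡ 8 (mod 13)


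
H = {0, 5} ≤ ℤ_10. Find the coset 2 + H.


2 + H = {2 + h (mod 10) : h ∈ H}
2+0=2, 2+5=7

2 + H = {2, 7}


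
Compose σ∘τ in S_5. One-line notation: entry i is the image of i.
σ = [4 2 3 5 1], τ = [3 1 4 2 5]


σ∘τ: apply τ first, then σ
1 →τ 3 →σ 3
2 →τ 1 →σ 4
3 →τ 4 →σ 5
4 →τ 2 →σ 2
5 →τ 5 →σ 1

σ∘τ = [3 4 5 2 1]


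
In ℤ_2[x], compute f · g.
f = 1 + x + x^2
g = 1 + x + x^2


Expand and collect like terms; reduce coefficients mod 2:
x^0: 1·1 = 1 ≡ 1 (mod 2)
x^1: 1·1 + 1·1 = 2 ≡ 0 (mod 2)
x^2: 1·1 + 1·1 + 1·1 = 3 ≡ 1 (mod 2)
x^3: 1·1 + 1·1 = 2 ≡ 0 (mod 2)
x^4: 1·1 = 1 ≡ 1 (mod 2)
Result: 1 + x^2 + x^4

f · g = 1 + x^2 + x^4


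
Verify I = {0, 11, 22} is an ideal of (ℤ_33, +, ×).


Check ideal conditions for I = {0, 11, 22} in ℤ_33:
(1) I is an additive subgroup? Yes
(2) For r ∈ ℤ_33 and a ∈ I: r·a ∈ I? Yes

Yes, I is an ideal of ℤ_33


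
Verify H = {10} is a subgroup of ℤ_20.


Subgroup test for H = {10} in (ℤ_20, +):
(1) 0 ∈ H? No
(2) Closure: for all a,b ∈ H, (a+b) mod 20 ∈ H? No  [counterexample: 10 + 10 = 0 ∉ H]
(3) Inverses: for all a ∈ H, -a mod 20 ∈ H? Yes

No, H is not a subgroup of ℤ_20


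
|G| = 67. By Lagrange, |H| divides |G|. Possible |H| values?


Lagrange's theorem: |H| divides |G|
|G| = 67
Divisors of 67: 1, 67

Possible subgroup orders: {1, 67}


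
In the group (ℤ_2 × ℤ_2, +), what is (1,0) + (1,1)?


Operation: componentwise addition mod (2, 2)
(1,0) + (1,1) = ((a₁+b₁) mod 2, (a₂+b₂) mod 2) with a = (1,0), b = (1,1)

(1,0) + (1,1) = (0,1)


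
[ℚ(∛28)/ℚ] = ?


∛28 has minimal polynomial x³ - 28 (irreducible over ℚ since 28 is not a perfect cube)

[ℚ(∛28)/ℚ] = 3


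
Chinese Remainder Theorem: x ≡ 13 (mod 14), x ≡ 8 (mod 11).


m₁ = 14, m₂ = 11, gcd = 1, so CRT applies. M = m₁·m₂ = 154
Let M₁ = M/m₁ = 11, M₂ = M/m₂ = 14
Find y₁ ≡ M₁⁻¹ (mod m₁): 11⁻¹ ≡ 9 (mod 14)
Find y₂ ≡ M₂⁻¹ (mod m₂): 14⁻¹ ≡ 4 (mod 11)
x = a₁·M₁·y₁ + a₂·M₂·y₂ = 13·11·9 + 8·14·4 = 1735
Reduce mod 154: x ≡ 41
Check: 41 mod 14 = 13 ✓, 41 mod 11 = 8 ✓

x ≡ 41 (mod 154)


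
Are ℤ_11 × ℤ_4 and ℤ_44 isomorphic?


Comparing ℤ_11 × ℤ_4 and ℤ_44:
gcd(11,4) = 1, so ℤ_11 × ℤ_4 ≅ ℤ_44 (CRT)

Yes, ℤ_11 × ℤ_4 ≅ ℤ_44


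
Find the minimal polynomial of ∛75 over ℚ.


∛75 satisfies x³ - 75 = 0, irreducible over ℚ (no rational root; 75 is not a perfect cube)

Minimal polynomial: x³ - 75


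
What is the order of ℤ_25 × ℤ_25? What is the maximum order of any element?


|ℤ_25 × ℤ_25| = 25 × 25 = 625
Max element order = lcm(25,25) = 25
Cyclic? No (gcd=25)

|ℤ_25×ℤ_25| = 625, max element order = 25


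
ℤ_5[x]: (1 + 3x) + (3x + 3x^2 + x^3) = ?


Add coefficients mod 5:
x^0: 1 + 0 = 1 (mod 5)
x^1: 3 + 3 = 1 (mod 5)
x^2: 0 + 3 = 3 (mod 5)
x^3: 0 + 1 = 1 (mod 5)
Result: 1 + x + 3x^2 + x^3

f + g = 1 + x + 3x^2 + x^3


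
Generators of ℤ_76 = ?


g generates ℤ_n iff gcd(g,n) = 1
Prime factors of 76: 2, 19
Generators are g ∈ {1,...,75} not divisible by any of these primes.
Generators: {1, 3, 5, 7, 9, 11, 13, 15, 17, 21, 23, 25, 27, 29, 31, 33, 35, 37, 39, 41, 43, 45, 47, 49, 51, 53, 55, 59, 61, 63, 65, 67, 69, 71, 73, 75}
Number of generators = φ(76) = 36

Generators of ℤ_76 = {1, 3, 5, 7, 9, 11, 13, 15, 17, 21, 23, 25, 27, 29, 31, 33, 35, 37, 39, 41, 43, 45, 47, 49, 51, 53, 55, 59, 61, 63, 65, 67, 69, 71, 73, 75}


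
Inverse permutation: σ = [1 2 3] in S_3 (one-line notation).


To find σ⁻¹, swap domain and range:
σ(1) = 1 → σ⁻¹(1) = 1
σ(2) = 2 → σ⁻¹(2) = 2
σ(3) = 3 → σ⁻¹(3) = 3

σ⁻¹ = [1 2 3]


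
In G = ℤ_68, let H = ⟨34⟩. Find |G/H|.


|⟨34⟩| = n / gcd(34, 68) = 68 / 34 = 2
H is normal (ℤ_68 is abelian).
|G/H| = |G| / |H| = 68 / 2 = 34

|G/H| = 34


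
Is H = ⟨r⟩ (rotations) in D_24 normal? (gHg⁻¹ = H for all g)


H = ⟨r⟩ (rotations) in D_24
The rotation subgroup ⟨r⟩ has index 2 in D_24, so it is normal

Yes, normal subgroup


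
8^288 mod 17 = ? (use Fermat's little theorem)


Fermat's little theorem: if p is prime and gcd(a,p)=1, then a^(p-1) ≡ 1 (mod p)
p = 17 is prime, gcd(8,17) = 1
Reduce exponent: 288 mod 16 = 0
So 8^288 ≡ 8^0 (mod 17)
8^0 = 1

8^288 ≡ 1 (mod 17)


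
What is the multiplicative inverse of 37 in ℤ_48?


Use the extended Euclidean algorithm to write 1 = 37·s + 48·t; then s mod 48 is the inverse.
Euclidean algorithm:
  37 = 0·48 + 37
  48 = 1·37 + 11
  37 = 3·11 + 4
  11 = 2·4 + 3
  4 = 1·3 + 1
  3 = 3·1 + 0
gcd(37,48) = 1
Back-substitution gives: 37·(13) + 48·(-10) = 1
So 37⁻¹ ≡ 13 ≡ 13 (mod 48)
Check: 37 × 13 = 481 ≡ 1 (mod 48) ✓

37⁻¹ ≡ 13 (mod 48)


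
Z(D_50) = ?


Z(G) = {g ∈ G | gx = xg for all x ∈ G}
For even n, Z(D_n) = {e, r^(n/2)}: the 180° rotation r^25 commutes with every reflection and rotation

Z(D_50) = {e, r^25}


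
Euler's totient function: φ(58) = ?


Factor n: 58 = 2 × 29
φ(n) = n · ∏(1 - 1/p) over distinct primes p | n
φ(58) = 58 · (1 - 1/2) · (1 - 1/29) = 28

φ(58) = 28


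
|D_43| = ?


|D_n| = 2n (n rotations and n reflections)
|D_43| = 2×43 = 86

|D_43| = 86


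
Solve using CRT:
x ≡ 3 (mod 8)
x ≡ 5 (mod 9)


m₁ = 8, m₂ = 9, gcd = 1, so CRT applies. M = m₁·m₂ = 72
Let M₁ = M/m₁ = 9, M₂ = M/m₂ = 8
Find y₁ ≡ M₁⁻¹ (mod m₁): 9⁻¹ ≡ 1 (mod 8)
Find y₂ ≡ M₂⁻¹ (mod m₂): 8⁻¹ ≡ 8 (mod 9)
x = a₁·M₁·y₁ + a₂·M₂·y₂ = 3·9·1 + 5·8·8 = 347
Reduce mod 72: x ≡ 59
Check: 59 mod 8 = 3 ✓, 59 mod 9 = 5 ✓

x ≡ 59 (mod 72)


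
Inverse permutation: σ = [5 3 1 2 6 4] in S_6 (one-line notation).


To find σ⁻¹, swap domain and range:
σ(1) = 5 → σ⁻¹(5) = 1
σ(2) = 3 → σ⁻¹(3) = 2
σ(3) = 1 → σ⁻¹(1) = 3
σ(4) = 2 → σ⁻¹(2) = 4
σ(5) = 6 → σ⁻¹(6) = 5
σ(6) = 4 → σ⁻¹(4) = 6

σ⁻¹ = [3 4 2 6 1 5]


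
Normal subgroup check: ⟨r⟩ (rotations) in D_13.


H = ⟨r⟩ (rotations) in D_13
The rotation subgroup ⟨r⟩ has index 2 in D_13, so it is normal

Yes, normal subgroup


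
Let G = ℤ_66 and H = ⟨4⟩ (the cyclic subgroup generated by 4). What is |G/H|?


|⟨4⟩| = n / gcd(4, 66) = 66 / 2 = 33
H is normal (ℤ_66 is abelian).
|G/H| = |G| / |H| = 66 / 33 = 2

|G/H| = 2


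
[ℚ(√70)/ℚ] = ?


√70 has minimal polynomial x² - 70 (irreducible over ℚ since 70 is squarefree)

[ℚ(√70)/ℚ] = 2


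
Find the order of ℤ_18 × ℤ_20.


|A × B| = |A| · |B|
|ℤ_18 × ℤ_20| = 18 × 20 = 360

|ℤ_18 × ℤ_20| = 360


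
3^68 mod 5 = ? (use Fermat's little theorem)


Fermat's little theorem: if p is prime and gcd(a,p)=1, then a^(p-1) ≡ 1 (mod p)
p = 5 is prime, gcd(3,5) = 1
Reduce exponent: 68 mod 4 = 0
So 3^68 ≡ 3^0 (mod 5)
3^0 = 1

3^68 ≡ 1 (mod 5)


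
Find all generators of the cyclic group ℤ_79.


g generates ℤ_n iff gcd(g,n) = 1
Prime factors of 79: 79
Generators are g ∈ {1,...,78} not divisible by any of these primes.
Generators: {1, 2, 3, 4, 5, 6, 7, 8, 9, 10, 11, 12, 13, 14, 15, 16, 17, 18, 19, 20, 21, 22, 23, 24, 25, 26, 27, 28, 29, 30, 31, 32, 33, 34, 35, 36, 37, 38, 39, 40, 41, 42, 43, 44, 45, 46, 47, 48, 49, 50, 51, 52, 53, 54, 55, 56, 57, 58, 59, 60, 61, 62, 63, 64, 65, 66, 67, 68, 69, 70, 71, 72, 73, 74, 75, 76, 77, 78}
Number of generators = φ(79) = 78

Generators of ℤ_79 = {1, 2, 3, 4, 5, 6, 7, 8, 9, 10, 11, 12, 13, 14, 15, 16, 17, 18, 19, 20, 21, 22, 23, 24, 25, 26, 27, 28, 29, 30, 31, 32, 33, 34, 35, 36, 37, 38, 39, 40, 41, 42, 43, 44, 45, 46, 47, 48, 49, 50, 51, 52, 53, 54, 55, 56, 57, 58, 59, 60, 61, 62, 63, 64, 65, 66, 67, 68, 69, 70, 71, 72, 73, 74, 75, 76, 77, 78}


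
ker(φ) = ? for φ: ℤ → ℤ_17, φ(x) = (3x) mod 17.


Kernel = preimage of identity
ker(φ) = {x ∈ ℤ : 3x ≡ 0 (mod 17)}. gcd(3,17) = 1, so 3x ≡ 0 (mod 17) ⟺ x ≡ 0 (mod 17/1 = 17). Hence ker(φ) = 17ℤ

ker(φ) = 17ℤ


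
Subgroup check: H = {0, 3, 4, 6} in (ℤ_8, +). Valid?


Subgroup test for H = {0, 3, 4, 6} in (ℤ_8, +):
(1) 0 ∈ H? Yes
(2) Closure: for all a,b ∈ H, (a+b) mod 8 ∈ H? No  [counterexample: 3 + 4 = 7 ∉ H]
(3) Inverses: for all a ∈ H, -a mod 8 ∈ H? No

No, H is not a subgroup of ℤ_8
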